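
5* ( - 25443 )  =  -127215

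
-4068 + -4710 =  -8778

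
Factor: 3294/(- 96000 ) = -549/16000 = - 2^(-7)*3^2 * 5^(-3) * 61^1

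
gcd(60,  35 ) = 5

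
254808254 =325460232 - 70651978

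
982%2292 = 982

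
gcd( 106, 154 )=2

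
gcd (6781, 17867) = 1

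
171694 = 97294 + 74400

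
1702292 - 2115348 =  - 413056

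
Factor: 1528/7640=5^( - 1) = 1/5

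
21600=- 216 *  (-100)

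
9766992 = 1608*6074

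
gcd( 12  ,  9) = 3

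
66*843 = 55638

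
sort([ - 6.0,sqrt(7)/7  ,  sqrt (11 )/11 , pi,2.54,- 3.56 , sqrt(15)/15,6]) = [ - 6.0, - 3.56, sqrt (15 )/15,sqrt(11)/11, sqrt( 7)/7, 2.54, pi, 6]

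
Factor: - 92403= -3^2*10267^1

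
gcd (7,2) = 1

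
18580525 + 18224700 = 36805225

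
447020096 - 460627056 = -13606960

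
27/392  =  27/392 =0.07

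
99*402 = 39798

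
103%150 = 103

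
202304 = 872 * 232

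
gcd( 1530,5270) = 170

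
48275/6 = 48275/6 = 8045.83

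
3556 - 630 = 2926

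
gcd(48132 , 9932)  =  764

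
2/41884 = 1/20942 =0.00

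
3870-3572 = 298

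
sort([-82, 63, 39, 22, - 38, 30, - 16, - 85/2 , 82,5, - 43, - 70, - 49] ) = [ - 82, - 70, - 49,-43, - 85/2, - 38, - 16,5, 22, 30,39, 63, 82]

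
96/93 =1+1/31 = 1.03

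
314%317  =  314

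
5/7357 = 5/7357 = 0.00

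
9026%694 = 4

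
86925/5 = 17385 = 17385.00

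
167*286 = 47762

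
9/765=1/85 =0.01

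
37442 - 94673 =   -  57231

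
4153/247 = 16+201/247 = 16.81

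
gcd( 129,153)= 3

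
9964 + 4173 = 14137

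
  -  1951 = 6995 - 8946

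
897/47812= 897/47812 = 0.02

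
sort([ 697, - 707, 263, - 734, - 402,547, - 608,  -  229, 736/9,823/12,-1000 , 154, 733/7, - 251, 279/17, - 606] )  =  [ - 1000 ,-734,  -  707,-608,-606 ,-402, -251, - 229,279/17, 823/12,  736/9, 733/7, 154, 263 , 547,  697]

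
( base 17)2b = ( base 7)63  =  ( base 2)101101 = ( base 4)231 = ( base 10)45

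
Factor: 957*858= 2^1 * 3^2*11^2*13^1*29^1 =821106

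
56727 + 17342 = 74069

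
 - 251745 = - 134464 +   -  117281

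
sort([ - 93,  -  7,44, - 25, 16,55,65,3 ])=[-93, -25, - 7, 3, 16,44,55,  65]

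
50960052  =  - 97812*( - 521 ) 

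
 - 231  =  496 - 727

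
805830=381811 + 424019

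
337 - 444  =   - 107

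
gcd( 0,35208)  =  35208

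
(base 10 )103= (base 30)3d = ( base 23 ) 4B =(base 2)1100111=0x67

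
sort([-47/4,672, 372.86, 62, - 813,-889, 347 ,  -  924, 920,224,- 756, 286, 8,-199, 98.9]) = [ - 924, - 889, - 813,  -  756, - 199,-47/4, 8, 62, 98.9, 224,286, 347, 372.86 , 672, 920]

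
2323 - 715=1608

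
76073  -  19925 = 56148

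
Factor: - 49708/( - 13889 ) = 2^2*17^1 * 19^( - 1)   =  68/19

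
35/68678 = 35/68678 = 0.00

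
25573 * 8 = 204584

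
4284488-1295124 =2989364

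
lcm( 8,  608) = 608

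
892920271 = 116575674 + 776344597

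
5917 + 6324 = 12241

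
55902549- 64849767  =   - 8947218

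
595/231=85/33 = 2.58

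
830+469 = 1299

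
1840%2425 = 1840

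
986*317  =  312562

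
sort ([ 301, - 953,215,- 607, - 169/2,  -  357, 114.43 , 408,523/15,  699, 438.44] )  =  [ - 953, - 607,  -  357, - 169/2,  523/15,  114.43, 215,301,  408,  438.44, 699]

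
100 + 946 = 1046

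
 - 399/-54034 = 399/54034 = 0.01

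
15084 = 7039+8045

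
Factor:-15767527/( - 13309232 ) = 2^(  -  4 )*17^( - 1 ) * 167^( - 1 )*293^( - 1)*15767527^1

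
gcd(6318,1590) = 6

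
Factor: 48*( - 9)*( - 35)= 2^4*3^3*5^1*7^1   =  15120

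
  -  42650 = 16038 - 58688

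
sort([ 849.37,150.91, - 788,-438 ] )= [ - 788,-438,150.91,849.37] 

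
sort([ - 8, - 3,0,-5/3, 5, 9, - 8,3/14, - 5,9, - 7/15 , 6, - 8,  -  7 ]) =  [ - 8  , - 8, - 8, - 7 , - 5, - 3, - 5/3, - 7/15, 0, 3/14, 5, 6, 9,9 ] 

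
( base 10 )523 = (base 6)2231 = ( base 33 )fs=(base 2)1000001011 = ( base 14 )295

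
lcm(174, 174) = 174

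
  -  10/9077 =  - 1+ 9067/9077 = - 0.00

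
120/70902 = 20/11817=0.00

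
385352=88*4379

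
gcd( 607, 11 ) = 1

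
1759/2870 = 1759/2870 = 0.61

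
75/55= 15/11= 1.36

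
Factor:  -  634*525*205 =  - 2^1  *3^1*  5^3*7^1*41^1*317^1 = -68234250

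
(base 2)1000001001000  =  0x1048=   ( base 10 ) 4168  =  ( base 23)7K5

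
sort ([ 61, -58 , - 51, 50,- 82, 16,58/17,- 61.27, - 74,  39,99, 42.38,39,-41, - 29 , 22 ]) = [ - 82, - 74,- 61.27 ,-58, - 51, - 41,-29, 58/17,16 , 22,39 , 39,42.38, 50, 61 , 99 ] 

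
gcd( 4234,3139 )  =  73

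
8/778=4/389 = 0.01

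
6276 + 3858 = 10134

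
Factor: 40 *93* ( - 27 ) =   -  2^3*3^4*5^1*31^1= - 100440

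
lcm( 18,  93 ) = 558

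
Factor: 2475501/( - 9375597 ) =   -  3^(  -  1 )*11^( - 1)*83^( - 1 )*163^( - 1 )*117881^1 = -  117881/446457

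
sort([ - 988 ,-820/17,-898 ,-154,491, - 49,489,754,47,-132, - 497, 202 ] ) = [ - 988,-898, - 497, - 154, - 132,  -  49, - 820/17,47,202,489,491,754 ] 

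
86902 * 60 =5214120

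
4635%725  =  285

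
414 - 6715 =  - 6301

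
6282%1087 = 847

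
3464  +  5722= 9186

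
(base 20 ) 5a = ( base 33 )3B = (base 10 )110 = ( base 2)1101110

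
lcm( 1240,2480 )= 2480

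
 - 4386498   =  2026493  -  6412991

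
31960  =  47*680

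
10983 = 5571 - - 5412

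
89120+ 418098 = 507218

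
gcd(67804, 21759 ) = 1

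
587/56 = 10 + 27/56  =  10.48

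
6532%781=284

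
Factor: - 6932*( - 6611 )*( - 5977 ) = - 273910680604 = - 2^2*11^1*43^1*139^1*601^1*1733^1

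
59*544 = 32096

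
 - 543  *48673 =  - 26429439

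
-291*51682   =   - 15039462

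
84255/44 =1914 + 39/44= 1914.89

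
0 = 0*913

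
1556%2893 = 1556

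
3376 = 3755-379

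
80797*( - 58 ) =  - 4686226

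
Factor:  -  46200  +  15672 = -30528 = - 2^6*3^2 * 53^1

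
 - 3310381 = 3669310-6979691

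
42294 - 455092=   -  412798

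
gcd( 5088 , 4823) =53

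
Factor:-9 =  - 3^2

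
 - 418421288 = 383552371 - 801973659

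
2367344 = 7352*322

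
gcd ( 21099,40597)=1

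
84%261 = 84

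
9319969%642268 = 328217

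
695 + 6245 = 6940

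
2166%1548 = 618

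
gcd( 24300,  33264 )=108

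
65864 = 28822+37042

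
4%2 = 0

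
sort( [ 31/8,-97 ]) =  [ - 97, 31/8 ] 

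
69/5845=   69/5845 = 0.01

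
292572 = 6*48762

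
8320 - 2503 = 5817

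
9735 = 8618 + 1117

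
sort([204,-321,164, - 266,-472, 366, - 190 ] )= [ - 472, - 321, - 266, - 190, 164,204, 366 ] 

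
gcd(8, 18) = 2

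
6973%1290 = 523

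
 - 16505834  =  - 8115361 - 8390473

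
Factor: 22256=2^4*13^1*107^1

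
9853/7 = 1407 + 4/7 = 1407.57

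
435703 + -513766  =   - 78063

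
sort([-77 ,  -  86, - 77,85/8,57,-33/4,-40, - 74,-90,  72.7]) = [-90 ,-86, - 77,-77, - 74,-40, - 33/4,85/8, 57,72.7 ] 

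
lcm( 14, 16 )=112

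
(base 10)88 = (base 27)37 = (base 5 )323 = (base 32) 2O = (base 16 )58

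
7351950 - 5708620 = 1643330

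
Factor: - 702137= - 702137^1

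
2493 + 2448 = 4941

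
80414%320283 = 80414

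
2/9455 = 2/9455 = 0.00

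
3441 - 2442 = 999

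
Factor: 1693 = 1693^1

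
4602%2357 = 2245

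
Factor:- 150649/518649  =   - 3^( - 1 )*150649^1*172883^(  -  1)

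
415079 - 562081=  - 147002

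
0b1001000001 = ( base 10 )577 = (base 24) 101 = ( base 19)1b7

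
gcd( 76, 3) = 1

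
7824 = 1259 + 6565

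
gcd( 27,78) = 3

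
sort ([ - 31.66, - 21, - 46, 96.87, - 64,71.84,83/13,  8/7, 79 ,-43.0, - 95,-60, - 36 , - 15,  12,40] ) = [ - 95, - 64, - 60, - 46, - 43.0,-36, - 31.66, - 21,-15,  8/7,83/13, 12,40,71.84,79,96.87]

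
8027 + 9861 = 17888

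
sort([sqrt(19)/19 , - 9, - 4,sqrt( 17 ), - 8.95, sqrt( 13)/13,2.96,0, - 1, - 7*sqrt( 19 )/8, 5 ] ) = [ - 9, - 8.95, - 4, - 7 * sqrt(19 )/8,-1, 0, sqrt( 19) /19,  sqrt( 13)/13,2.96,  sqrt(17), 5 ] 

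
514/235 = 2 + 44/235 = 2.19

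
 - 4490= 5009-9499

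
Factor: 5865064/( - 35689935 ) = -2^3 * 3^ (  -  1)*5^( - 1 ) * 53^(-1)  *  44893^(  -  1 )*733133^1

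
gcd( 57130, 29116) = 58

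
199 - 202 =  - 3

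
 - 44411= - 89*499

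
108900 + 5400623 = 5509523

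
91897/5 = 18379 + 2/5 = 18379.40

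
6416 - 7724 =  - 1308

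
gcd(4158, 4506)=6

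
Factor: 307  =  307^1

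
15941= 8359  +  7582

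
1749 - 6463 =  - 4714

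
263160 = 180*1462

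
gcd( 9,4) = 1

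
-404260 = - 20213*20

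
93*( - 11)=-1023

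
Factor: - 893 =-19^1 * 47^1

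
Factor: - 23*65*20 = - 2^2*5^2*13^1*23^1 = - 29900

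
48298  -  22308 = 25990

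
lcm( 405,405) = 405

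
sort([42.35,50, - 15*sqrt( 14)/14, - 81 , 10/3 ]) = [ - 81, - 15*sqrt( 14 )/14, 10/3,  42.35, 50 ]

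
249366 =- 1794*( - 139)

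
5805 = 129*45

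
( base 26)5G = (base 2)10010010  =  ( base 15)9b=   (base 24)62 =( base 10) 146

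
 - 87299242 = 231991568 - 319290810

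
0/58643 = 0 = 0.00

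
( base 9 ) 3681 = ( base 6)20414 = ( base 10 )2746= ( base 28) 3e2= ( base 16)aba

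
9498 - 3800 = 5698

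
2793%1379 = 35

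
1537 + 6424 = 7961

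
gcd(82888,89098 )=2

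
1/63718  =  1/63718 = 0.00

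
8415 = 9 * 935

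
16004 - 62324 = -46320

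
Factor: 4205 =5^1*29^2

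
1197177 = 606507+590670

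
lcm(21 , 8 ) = 168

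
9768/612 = 814/51 =15.96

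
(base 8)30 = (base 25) o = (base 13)1b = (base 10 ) 24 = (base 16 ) 18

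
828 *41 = 33948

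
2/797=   2/797 = 0.00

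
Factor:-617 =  - 617^1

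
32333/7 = 4619 = 4619.00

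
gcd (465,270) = 15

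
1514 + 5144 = 6658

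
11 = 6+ 5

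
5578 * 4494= 25067532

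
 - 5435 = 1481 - 6916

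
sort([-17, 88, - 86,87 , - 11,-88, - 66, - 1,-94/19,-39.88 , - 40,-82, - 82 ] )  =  [ - 88,-86,- 82 , - 82,  -  66,-40, - 39.88, - 17 , - 11,-94/19, - 1,87 , 88]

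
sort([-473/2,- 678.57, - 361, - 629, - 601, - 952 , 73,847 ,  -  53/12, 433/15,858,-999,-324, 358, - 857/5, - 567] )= [-999, - 952, - 678.57, - 629, - 601, - 567 , - 361,  -  324, - 473/2,  -  857/5,  -  53/12,433/15,73,358,847,858 ]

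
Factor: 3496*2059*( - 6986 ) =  - 2^4*7^1*19^1*23^1*29^1*71^1* 499^1 =- 50287072304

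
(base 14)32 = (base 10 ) 44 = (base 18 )28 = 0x2c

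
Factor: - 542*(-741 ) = 401622 = 2^1*3^1* 13^1*19^1*271^1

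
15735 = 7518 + 8217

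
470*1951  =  916970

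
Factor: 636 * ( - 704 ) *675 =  - 2^8*3^4*5^2*11^1*53^1 =- 302227200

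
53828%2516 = 992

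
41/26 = 41/26 = 1.58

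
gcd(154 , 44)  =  22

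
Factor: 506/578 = 253/289 =11^1*17^(  -  2 )*23^1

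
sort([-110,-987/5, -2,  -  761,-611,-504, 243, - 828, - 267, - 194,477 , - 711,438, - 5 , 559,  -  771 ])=[-828,-771,- 761,-711, - 611,-504,-267,-987/5,  -  194, - 110, - 5, - 2,243,  438,477,559 ] 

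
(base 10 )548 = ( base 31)hl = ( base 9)668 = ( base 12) 398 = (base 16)224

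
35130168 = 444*79122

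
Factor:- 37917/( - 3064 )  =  99/8=2^(-3)*3^2 * 11^1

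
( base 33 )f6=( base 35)EB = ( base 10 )501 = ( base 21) 12I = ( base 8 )765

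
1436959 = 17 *84527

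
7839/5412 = 2613/1804 = 1.45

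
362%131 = 100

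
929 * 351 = 326079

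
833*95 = 79135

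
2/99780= 1/49890 = 0.00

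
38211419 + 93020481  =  131231900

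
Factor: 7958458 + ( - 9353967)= - 1395509 = - 29^1*48121^1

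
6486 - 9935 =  - 3449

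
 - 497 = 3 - 500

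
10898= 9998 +900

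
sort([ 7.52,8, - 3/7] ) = [ - 3/7,7.52, 8 ]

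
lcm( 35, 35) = 35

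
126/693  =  2/11 = 0.18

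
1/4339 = 1/4339= 0.00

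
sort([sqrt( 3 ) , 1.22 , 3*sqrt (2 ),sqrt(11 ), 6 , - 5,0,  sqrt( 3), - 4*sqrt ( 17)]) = [ - 4*sqrt(17 ), - 5,  0,1.22  ,  sqrt(3), sqrt( 3 ),sqrt( 11), 3*sqrt( 2 ), 6 ]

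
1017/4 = 1017/4 = 254.25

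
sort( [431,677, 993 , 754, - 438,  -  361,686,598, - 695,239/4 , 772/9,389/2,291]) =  [ - 695, - 438 , - 361, 239/4, 772/9,389/2,291,431, 598, 677,686, 754,  993]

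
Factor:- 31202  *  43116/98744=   -  168163179/12343 =-3^1* 3593^1 *12343^(-1 )*15601^1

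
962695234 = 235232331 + 727462903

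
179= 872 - 693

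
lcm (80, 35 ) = 560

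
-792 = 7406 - 8198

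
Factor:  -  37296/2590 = -72/5 = - 2^3*3^2*5^( -1)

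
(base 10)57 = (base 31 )1q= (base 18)33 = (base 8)71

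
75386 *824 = 62118064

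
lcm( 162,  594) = 1782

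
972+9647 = 10619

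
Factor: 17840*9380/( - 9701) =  - 167339200/9701  =  -  2^6*5^2*7^1*67^1*89^(-1)* 109^( - 1) * 223^1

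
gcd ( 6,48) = 6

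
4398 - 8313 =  - 3915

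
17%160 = 17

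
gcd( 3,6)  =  3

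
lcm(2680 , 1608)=8040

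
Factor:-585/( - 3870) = 13/86 = 2^( - 1)*13^1*43^( - 1)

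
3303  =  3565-262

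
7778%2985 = 1808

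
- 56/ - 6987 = 56/6987 = 0.01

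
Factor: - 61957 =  - 7^1*53^1*167^1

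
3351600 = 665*5040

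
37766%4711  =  78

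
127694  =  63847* 2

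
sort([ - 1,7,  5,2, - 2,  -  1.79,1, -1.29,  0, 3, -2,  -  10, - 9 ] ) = [ - 10, - 9,- 2,- 2, - 1.79,- 1.29, - 1,0,  1,2,3 , 5, 7] 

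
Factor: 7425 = 3^3 * 5^2 * 11^1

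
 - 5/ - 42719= 5/42719 = 0.00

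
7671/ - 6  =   - 2557/2 = - 1278.50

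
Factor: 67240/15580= 82/19 = 2^1*19^( - 1 ) * 41^1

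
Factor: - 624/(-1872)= 1/3 = 3^( - 1) 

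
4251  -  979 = 3272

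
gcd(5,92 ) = 1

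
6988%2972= 1044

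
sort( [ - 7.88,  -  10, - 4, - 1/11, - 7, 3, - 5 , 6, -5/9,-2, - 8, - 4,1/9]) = [ - 10,-8, - 7.88, - 7  , - 5, - 4, - 4, - 2,-5/9, - 1/11 , 1/9,3,6 ] 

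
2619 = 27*97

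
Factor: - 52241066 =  -2^1*337^1*77509^1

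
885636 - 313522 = 572114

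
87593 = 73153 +14440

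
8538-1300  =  7238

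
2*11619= 23238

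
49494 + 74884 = 124378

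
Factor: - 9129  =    -  3^1*17^1 * 179^1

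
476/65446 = 238/32723 = 0.01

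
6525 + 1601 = 8126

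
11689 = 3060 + 8629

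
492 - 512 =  - 20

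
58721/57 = 58721/57 = 1030.19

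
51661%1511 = 287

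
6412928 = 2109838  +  4303090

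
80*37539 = 3003120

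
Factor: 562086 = 2^1*3^3*7^1*1487^1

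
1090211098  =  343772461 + 746438637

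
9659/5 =9659/5 = 1931.80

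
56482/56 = 1008 + 17/28 = 1008.61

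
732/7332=61/611 = 0.10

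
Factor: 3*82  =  246  =  2^1 *3^1*41^1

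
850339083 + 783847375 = 1634186458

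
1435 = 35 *41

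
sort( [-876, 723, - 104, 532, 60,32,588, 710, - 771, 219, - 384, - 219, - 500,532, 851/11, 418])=[  -  876 , - 771, - 500, - 384, -219,-104,  32, 60,  851/11 , 219,418 , 532, 532, 588,710, 723 ] 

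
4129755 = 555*7441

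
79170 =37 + 79133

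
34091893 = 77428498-43336605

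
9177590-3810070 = 5367520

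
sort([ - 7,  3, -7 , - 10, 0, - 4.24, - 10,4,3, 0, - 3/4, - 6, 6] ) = [ - 10, - 10, - 7, - 7, - 6, - 4.24, - 3/4, 0, 0, 3, 3,4, 6]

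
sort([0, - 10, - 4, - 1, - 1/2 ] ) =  [  -  10, - 4, - 1 ,-1/2,0]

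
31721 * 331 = 10499651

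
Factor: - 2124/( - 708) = 3^1 = 3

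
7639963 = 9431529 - 1791566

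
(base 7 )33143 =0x2078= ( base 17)1bcg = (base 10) 8312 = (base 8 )20170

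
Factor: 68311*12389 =846304979 = 13^1*953^1*68311^1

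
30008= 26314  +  3694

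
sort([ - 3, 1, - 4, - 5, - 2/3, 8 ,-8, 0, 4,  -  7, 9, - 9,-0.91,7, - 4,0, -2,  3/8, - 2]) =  [ - 9,-8,- 7, - 5, - 4,-4, - 3 , - 2,-2 , - 0.91, - 2/3 , 0  ,  0,3/8,1, 4,7,8, 9 ]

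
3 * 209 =627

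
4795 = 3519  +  1276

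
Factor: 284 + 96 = 2^2*5^1*19^1=380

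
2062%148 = 138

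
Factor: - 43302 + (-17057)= - 60359 =- 13^1*4643^1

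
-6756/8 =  - 1689/2 = - 844.50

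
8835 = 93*95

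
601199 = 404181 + 197018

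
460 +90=550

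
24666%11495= 1676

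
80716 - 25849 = 54867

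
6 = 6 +0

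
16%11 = 5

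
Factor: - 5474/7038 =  - 3^( - 2)*7^1 =- 7/9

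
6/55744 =3/27872 = 0.00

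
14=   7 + 7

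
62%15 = 2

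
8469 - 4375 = 4094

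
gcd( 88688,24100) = 964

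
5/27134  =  5/27134 = 0.00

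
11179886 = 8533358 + 2646528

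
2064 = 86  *24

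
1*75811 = 75811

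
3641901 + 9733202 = 13375103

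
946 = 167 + 779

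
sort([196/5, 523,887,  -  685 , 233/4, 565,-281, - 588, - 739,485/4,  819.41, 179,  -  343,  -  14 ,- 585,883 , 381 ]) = [ - 739,  -  685,  -  588,  -  585,-343,-281, - 14, 196/5,233/4, 485/4, 179, 381, 523,  565,819.41,883,887 ]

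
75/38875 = 3/1555= 0.00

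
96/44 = 24/11  =  2.18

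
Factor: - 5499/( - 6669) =3^( - 1)*19^ ( - 1)*47^1 = 47/57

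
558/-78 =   -  8 + 11/13 = - 7.15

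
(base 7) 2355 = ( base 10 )873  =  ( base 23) 1em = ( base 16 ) 369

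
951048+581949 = 1532997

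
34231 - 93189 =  - 58958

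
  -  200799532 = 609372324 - 810171856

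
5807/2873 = 5807/2873  =  2.02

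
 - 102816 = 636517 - 739333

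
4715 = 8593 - 3878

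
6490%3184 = 122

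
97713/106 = 921 + 87/106 = 921.82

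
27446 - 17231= 10215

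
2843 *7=19901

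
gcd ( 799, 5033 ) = 1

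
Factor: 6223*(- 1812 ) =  - 2^2*3^1*7^2 * 127^1*151^1 = - 11276076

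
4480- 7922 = - 3442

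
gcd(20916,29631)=1743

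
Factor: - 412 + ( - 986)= -2^1*3^1 * 233^1 = - 1398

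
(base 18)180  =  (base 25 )II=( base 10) 468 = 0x1d4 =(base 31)F3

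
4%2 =0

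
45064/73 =617 + 23/73 = 617.32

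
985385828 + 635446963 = 1620832791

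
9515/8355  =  1903/1671   =  1.14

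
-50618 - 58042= - 108660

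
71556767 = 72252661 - 695894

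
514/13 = 39+7/13  =  39.54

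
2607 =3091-484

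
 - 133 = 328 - 461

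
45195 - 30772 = 14423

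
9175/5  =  1835   =  1835.00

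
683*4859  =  3318697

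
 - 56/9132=- 1 + 2269/2283 = -0.01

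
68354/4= 17088 + 1/2 =17088.50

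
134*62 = 8308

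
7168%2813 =1542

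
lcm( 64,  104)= 832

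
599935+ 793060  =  1392995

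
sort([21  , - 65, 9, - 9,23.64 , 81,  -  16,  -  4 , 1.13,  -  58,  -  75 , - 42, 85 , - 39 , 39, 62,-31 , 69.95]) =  [ - 75, -65, - 58, - 42,  -  39, - 31, - 16,- 9, - 4,1.13,9 , 21,  23.64,39, 62 , 69.95, 81 , 85]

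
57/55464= 19/18488 = 0.00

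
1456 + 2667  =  4123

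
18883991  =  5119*3689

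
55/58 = 55/58 = 0.95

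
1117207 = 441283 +675924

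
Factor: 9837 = 3^2*1093^1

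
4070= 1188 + 2882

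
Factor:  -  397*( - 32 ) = 2^5*397^1 = 12704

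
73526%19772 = 14210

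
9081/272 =33+105/272 = 33.39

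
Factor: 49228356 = 2^2* 3^1* 4102363^1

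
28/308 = 1/11 = 0.09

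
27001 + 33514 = 60515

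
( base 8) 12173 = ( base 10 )5243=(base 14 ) 1CA7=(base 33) 4qt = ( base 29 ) 66n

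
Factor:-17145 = - 3^3*5^1*127^1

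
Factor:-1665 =-3^2*5^1*37^1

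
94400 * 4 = 377600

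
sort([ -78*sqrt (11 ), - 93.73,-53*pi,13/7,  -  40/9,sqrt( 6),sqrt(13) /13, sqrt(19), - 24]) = [- 78*sqrt( 11 ) ,- 53  *pi,- 93.73,-24, - 40/9,sqrt( 13)/13, 13/7, sqrt( 6),  sqrt( 19)] 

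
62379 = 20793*3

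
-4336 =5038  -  9374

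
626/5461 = 626/5461 = 0.11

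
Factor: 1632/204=2^3  =  8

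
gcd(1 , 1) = 1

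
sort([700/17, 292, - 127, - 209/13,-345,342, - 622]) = [ - 622,- 345,- 127, - 209/13, 700/17,292,342 ] 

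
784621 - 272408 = 512213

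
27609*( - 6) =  - 165654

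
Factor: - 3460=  - 2^2*5^1*173^1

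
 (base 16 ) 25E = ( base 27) MC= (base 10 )606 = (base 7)1524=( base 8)1136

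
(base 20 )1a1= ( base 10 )601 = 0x259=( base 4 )21121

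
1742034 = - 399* ( - 4366)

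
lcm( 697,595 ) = 24395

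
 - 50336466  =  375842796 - 426179262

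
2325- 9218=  - 6893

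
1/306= 1/306 = 0.00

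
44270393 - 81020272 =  - 36749879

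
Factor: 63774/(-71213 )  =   - 2^1*3^3  *17^ (-1)*59^( - 1 )*71^(-1)*1181^1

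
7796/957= 7796/957 = 8.15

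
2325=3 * 775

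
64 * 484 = 30976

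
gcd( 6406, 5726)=2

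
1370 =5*274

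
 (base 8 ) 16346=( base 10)7398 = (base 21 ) GG6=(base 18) 14F0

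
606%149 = 10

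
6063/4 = 6063/4 = 1515.75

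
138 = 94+44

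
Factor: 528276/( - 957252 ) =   -  133/241 = - 7^1*19^1*241^( - 1)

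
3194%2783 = 411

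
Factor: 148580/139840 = 2^( - 4)*17^1 = 17/16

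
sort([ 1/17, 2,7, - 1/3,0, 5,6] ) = [ - 1/3,  0,1/17, 2 , 5,6, 7] 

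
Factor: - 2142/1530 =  - 5^ ( - 1) *7^1 =- 7/5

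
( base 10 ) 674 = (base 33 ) KE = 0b1010100010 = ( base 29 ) N7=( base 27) oq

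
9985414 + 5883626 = 15869040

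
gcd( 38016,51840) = 3456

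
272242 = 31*8782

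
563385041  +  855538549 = 1418923590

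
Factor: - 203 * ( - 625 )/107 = 5^4*7^1*29^1*107^(-1 )  =  126875/107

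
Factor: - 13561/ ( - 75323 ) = 71^1*191^1*75323^( - 1 ) 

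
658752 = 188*3504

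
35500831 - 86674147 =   -  51173316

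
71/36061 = 71/36061 = 0.00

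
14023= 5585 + 8438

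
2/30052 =1/15026=0.00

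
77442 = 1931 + 75511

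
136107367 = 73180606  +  62926761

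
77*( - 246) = -18942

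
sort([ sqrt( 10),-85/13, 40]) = [-85/13, sqrt( 10), 40]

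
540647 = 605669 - 65022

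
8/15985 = 8/15985 = 0.00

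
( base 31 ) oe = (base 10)758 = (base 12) 532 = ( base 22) 1ca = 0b1011110110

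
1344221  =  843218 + 501003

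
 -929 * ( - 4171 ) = 3874859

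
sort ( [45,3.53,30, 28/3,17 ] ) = [3.53,28/3,17,30,45 ] 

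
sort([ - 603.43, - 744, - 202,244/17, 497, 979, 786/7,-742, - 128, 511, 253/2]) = [- 744, - 742, - 603.43, - 202, - 128, 244/17 , 786/7, 253/2,497,511,979 ]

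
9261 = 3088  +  6173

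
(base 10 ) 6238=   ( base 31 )6F7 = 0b1100001011110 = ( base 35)538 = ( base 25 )9OD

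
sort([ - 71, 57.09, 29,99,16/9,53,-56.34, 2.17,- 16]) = [- 71,-56.34 , - 16,16/9,2.17,29, 53,57.09, 99 ] 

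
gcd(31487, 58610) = 1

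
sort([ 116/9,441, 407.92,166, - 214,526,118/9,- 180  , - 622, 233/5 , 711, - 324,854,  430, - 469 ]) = [ - 622, - 469, - 324,-214, - 180, 116/9,118/9,233/5,166,  407.92,430,441, 526,711, 854 ] 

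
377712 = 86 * 4392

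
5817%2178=1461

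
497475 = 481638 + 15837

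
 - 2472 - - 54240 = 51768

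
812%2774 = 812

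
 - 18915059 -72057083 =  - 90972142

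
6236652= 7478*834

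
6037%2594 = 849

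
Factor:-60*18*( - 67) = 2^3* 3^3*5^1*67^1 = 72360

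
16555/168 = 98 + 13/24 = 98.54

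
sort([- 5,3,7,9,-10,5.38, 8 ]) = [  -  10,  -  5,3,5.38,7,  8,  9]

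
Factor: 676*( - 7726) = - 2^3*13^2*3863^1 = -5222776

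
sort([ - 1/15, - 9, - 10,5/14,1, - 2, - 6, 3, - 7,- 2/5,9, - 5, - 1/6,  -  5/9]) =[ - 10, - 9, - 7,-6,  -  5,-2,-5/9, - 2/5, - 1/6, - 1/15, 5/14,1, 3,9]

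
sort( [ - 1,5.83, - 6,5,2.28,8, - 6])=[ - 6,-6, - 1,2.28,5,5.83, 8]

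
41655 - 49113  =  -7458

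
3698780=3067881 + 630899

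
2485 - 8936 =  - 6451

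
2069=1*2069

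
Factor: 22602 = 2^1*3^1*3767^1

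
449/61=7+22/61 = 7.36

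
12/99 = 4/33 = 0.12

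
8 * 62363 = 498904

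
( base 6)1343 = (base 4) 11133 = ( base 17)13b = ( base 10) 351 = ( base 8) 537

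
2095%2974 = 2095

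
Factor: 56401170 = 2^1*3^1*5^1 * 7^1*491^1*547^1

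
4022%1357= 1308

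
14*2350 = 32900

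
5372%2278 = 816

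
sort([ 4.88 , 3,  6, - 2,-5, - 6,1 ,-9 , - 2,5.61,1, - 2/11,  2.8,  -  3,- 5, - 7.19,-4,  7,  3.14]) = [-9,-7.19, - 6 , - 5, - 5, - 4,-3, - 2, - 2,-2/11, 1,  1, 2.8,  3,3.14,  4.88, 5.61, 6,7] 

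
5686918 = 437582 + 5249336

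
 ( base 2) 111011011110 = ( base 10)3806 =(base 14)155c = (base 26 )5GA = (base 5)110211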